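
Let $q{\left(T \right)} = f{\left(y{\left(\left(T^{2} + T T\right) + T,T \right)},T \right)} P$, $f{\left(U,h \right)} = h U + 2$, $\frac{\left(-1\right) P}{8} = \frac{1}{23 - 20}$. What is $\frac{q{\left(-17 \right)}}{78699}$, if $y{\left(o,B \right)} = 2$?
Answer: $\frac{256}{236097} \approx 0.0010843$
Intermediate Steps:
$P = - \frac{8}{3}$ ($P = - \frac{8}{23 - 20} = - \frac{8}{3} \approx -2.6667$)
$f{\left(U,h \right)} = 2 + U h$ ($f{\left(U,h \right)} = U h + 2 = 2 + U h$)
$q{\left(T \right)} = - \frac{16}{3} - \frac{16 T}{3}$ ($q{\left(T \right)} = \left(2 + 2 T\right) \left(- \frac{8}{3}\right) = - \frac{16}{3} - \frac{16 T}{3}$)
$\frac{q{\left(-17 \right)}}{78699} = \frac{- \frac{16}{3} - - \frac{272}{3}}{78699} = \left(- \frac{16}{3} + \frac{272}{3}\right) \frac{1}{78699} = \frac{256}{3} \cdot \frac{1}{78699} = \frac{256}{236097}$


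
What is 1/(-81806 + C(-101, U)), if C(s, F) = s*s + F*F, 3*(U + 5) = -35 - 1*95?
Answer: -9/623420 ≈ -1.4436e-5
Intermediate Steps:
U = -145/3 (U = -5 + (-35 - 1*95)/3 = -5 + (-35 - 95)/3 = -5 + (⅓)*(-130) = -5 - 130/3 = -145/3 ≈ -48.333)
C(s, F) = F² + s² (C(s, F) = s² + F² = F² + s²)
1/(-81806 + C(-101, U)) = 1/(-81806 + ((-145/3)² + (-101)²)) = 1/(-81806 + (21025/9 + 10201)) = 1/(-81806 + 112834/9) = 1/(-623420/9) = -9/623420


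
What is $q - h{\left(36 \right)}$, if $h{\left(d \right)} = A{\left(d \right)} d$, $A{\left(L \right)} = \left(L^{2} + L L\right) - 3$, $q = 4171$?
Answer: $-89033$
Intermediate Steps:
$A{\left(L \right)} = -3 + 2 L^{2}$ ($A{\left(L \right)} = \left(L^{2} + L^{2}\right) - 3 = 2 L^{2} - 3 = -3 + 2 L^{2}$)
$h{\left(d \right)} = d \left(-3 + 2 d^{2}\right)$ ($h{\left(d \right)} = \left(-3 + 2 d^{2}\right) d = d \left(-3 + 2 d^{2}\right)$)
$q - h{\left(36 \right)} = 4171 - 36 \left(-3 + 2 \cdot 36^{2}\right) = 4171 - 36 \left(-3 + 2 \cdot 1296\right) = 4171 - 36 \left(-3 + 2592\right) = 4171 - 36 \cdot 2589 = 4171 - 93204 = -89033$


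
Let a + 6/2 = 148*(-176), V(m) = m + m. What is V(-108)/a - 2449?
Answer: -63798683/26051 ≈ -2449.0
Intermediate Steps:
V(m) = 2*m
a = -26051 (a = -3 + 148*(-176) = -3 - 26048 = -26051)
V(-108)/a - 2449 = (2*(-108))/(-26051) - 2449 = -216*(-1/26051) - 2449 = 216/26051 - 2449 = -63798683/26051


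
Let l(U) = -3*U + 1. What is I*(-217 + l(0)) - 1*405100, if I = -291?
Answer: -342244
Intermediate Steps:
l(U) = 1 - 3*U
I*(-217 + l(0)) - 1*405100 = -291*(-217 + (1 - 3*0)) - 1*405100 = -291*(-217 + (1 + 0)) - 405100 = -291*(-217 + 1) - 405100 = -291*(-216) - 405100 = 62856 - 405100 = -342244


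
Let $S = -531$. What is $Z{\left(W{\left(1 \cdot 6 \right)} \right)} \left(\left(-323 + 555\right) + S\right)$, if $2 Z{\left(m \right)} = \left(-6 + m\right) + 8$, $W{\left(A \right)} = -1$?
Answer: $- \frac{299}{2} \approx -149.5$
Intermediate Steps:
$Z{\left(m \right)} = 1 + \frac{m}{2}$ ($Z{\left(m \right)} = \frac{\left(-6 + m\right) + 8}{2} = \frac{2 + m}{2} = 1 + \frac{m}{2}$)
$Z{\left(W{\left(1 \cdot 6 \right)} \right)} \left(\left(-323 + 555\right) + S\right) = \left(1 + \frac{1}{2} \left(-1\right)\right) \left(\left(-323 + 555\right) - 531\right) = \left(1 - \frac{1}{2}\right) \left(232 - 531\right) = \frac{1}{2} \left(-299\right) = - \frac{299}{2}$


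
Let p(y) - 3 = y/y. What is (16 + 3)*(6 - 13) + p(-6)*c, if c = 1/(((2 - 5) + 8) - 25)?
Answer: -666/5 ≈ -133.20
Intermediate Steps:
p(y) = 4 (p(y) = 3 + y/y = 3 + 1 = 4)
c = -1/20 (c = 1/((-3 + 8) - 25) = 1/(5 - 25) = 1/(-20) = -1/20 ≈ -0.050000)
(16 + 3)*(6 - 13) + p(-6)*c = (16 + 3)*(6 - 13) + 4*(-1/20) = 19*(-7) - 1/5 = -133 - 1/5 = -666/5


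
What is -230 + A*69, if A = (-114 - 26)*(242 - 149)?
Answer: -898610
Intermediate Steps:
A = -13020 (A = -140*93 = -13020)
-230 + A*69 = -230 - 13020*69 = -230 - 898380 = -898610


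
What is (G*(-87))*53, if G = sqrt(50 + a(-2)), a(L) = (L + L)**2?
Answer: -4611*sqrt(66) ≈ -37460.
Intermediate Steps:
a(L) = 4*L**2 (a(L) = (2*L)**2 = 4*L**2)
G = sqrt(66) (G = sqrt(50 + 4*(-2)**2) = sqrt(50 + 4*4) = sqrt(50 + 16) = sqrt(66) ≈ 8.1240)
(G*(-87))*53 = (sqrt(66)*(-87))*53 = -87*sqrt(66)*53 = -4611*sqrt(66)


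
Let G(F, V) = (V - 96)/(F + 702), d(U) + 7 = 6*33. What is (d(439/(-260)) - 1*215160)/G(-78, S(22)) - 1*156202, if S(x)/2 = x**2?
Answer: -33793600/109 ≈ -3.1003e+5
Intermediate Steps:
S(x) = 2*x**2
d(U) = 191 (d(U) = -7 + 6*33 = -7 + 198 = 191)
G(F, V) = (-96 + V)/(702 + F)
(d(439/(-260)) - 1*215160)/G(-78, S(22)) - 1*156202 = (191 - 1*215160)/(((-96 + 2*22**2)/(702 - 78))) - 1*156202 = (191 - 215160)/(((-96 + 2*484)/624)) - 156202 = -214969*624/(-96 + 968) - 156202 = -214969/((1/624)*872) - 156202 = -214969/109/78 - 156202 = -214969*78/109 - 156202 = -16767582/109 - 156202 = -33793600/109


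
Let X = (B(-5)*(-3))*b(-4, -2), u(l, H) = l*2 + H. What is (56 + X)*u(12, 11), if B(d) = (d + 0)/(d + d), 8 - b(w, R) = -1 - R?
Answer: 3185/2 ≈ 1592.5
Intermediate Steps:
u(l, H) = H + 2*l (u(l, H) = 2*l + H = H + 2*l)
b(w, R) = 9 + R (b(w, R) = 8 - (-1 - R) = 8 + (1 + R) = 9 + R)
B(d) = 1/2 (B(d) = d/((2*d)) = d*(1/(2*d)) = 1/2)
X = -21/2 (X = ((1/2)*(-3))*(9 - 2) = -3/2*7 = -21/2 ≈ -10.500)
(56 + X)*u(12, 11) = (56 - 21/2)*(11 + 2*12) = 91*(11 + 24)/2 = (91/2)*35 = 3185/2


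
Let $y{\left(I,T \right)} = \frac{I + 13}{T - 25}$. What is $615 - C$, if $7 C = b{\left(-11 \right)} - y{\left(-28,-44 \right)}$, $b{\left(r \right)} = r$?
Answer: $\frac{99273}{161} \approx 616.6$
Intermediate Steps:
$y{\left(I,T \right)} = \frac{13 + I}{-25 + T}$
$C = - \frac{258}{161}$ ($C = \frac{-11 - \frac{13 - 28}{-25 - 44}}{7} = \frac{-11 - \frac{1}{-69} \left(-15\right)}{7} = \frac{-11 - \left(- \frac{1}{69}\right) \left(-15\right)}{7} = \frac{-11 - \frac{5}{23}}{7} = \frac{1}{7} \left(- \frac{258}{23}\right) = - \frac{258}{161} \approx -1.6025$)
$615 - C = 615 - - \frac{258}{161} = 615 + \frac{258}{161} = \frac{99273}{161}$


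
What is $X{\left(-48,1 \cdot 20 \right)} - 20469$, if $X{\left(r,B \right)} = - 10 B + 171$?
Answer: $-20498$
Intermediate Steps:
$X{\left(r,B \right)} = 171 - 10 B$
$X{\left(-48,1 \cdot 20 \right)} - 20469 = \left(171 - 10 \cdot 1 \cdot 20\right) - 20469 = \left(171 - 200\right) - 20469 = -29 - 20469 = -20498$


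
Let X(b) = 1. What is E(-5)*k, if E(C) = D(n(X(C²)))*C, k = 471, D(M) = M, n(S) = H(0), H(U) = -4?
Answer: 9420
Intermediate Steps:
n(S) = -4
E(C) = -4*C
E(-5)*k = -4*(-5)*471 = 20*471 = 9420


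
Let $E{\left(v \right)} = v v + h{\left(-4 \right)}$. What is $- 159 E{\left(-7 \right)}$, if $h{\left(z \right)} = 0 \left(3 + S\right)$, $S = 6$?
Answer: $-7791$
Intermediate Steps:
$h{\left(z \right)} = 0$ ($h{\left(z \right)} = 0 \left(3 + 6\right) = 0 \cdot 9 = 0$)
$E{\left(v \right)} = v^{2}$ ($E{\left(v \right)} = v v + 0 = v^{2} + 0 = v^{2}$)
$- 159 E{\left(-7 \right)} = - 159 \left(-7\right)^{2} = \left(-159\right) 49 = -7791$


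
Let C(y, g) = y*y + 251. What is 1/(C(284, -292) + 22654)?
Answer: 1/103561 ≈ 9.6561e-6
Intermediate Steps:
C(y, g) = 251 + y² (C(y, g) = y² + 251 = 251 + y²)
1/(C(284, -292) + 22654) = 1/((251 + 284²) + 22654) = 1/((251 + 80656) + 22654) = 1/(80907 + 22654) = 1/103561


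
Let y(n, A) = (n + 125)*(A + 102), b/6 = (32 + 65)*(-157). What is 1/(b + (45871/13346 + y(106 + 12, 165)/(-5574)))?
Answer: -6199217/566498105564 ≈ -1.0943e-5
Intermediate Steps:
b = -91374 (b = 6*((32 + 65)*(-157)) = 6*(97*(-157)) = 6*(-15229) = -91374)
y(n, A) = (102 + A)*(125 + n) (y(n, A) = (125 + n)*(102 + A) = (102 + A)*(125 + n))
1/(b + (45871/13346 + y(106 + 12, 165)/(-5574))) = 1/(-91374 + (45871/13346 + (12750 + 102*(106 + 12) + 125*165 + 165*(106 + 12))/(-5574))) = 1/(-91374 + (45871*(1/13346) + (12750 + 102*118 + 20625 + 165*118)*(-1/5574))) = 1/(-91374 + (45871/13346 + (12750 + 12036 + 20625 + 19470)*(-1/5574))) = 1/(-91374 + (45871/13346 + 64881*(-1/5574))) = 1/(-91374 + (45871/13346 - 21627/1858)) = 1/(-91374 - 50851406/6199217) = 1/(-566498105564/6199217) = -6199217/566498105564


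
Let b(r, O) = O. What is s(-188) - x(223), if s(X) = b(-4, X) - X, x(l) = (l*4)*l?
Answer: -198916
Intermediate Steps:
x(l) = 4*l² (x(l) = (4*l)*l = 4*l²)
s(X) = 0 (s(X) = X - X = 0)
s(-188) - x(223) = 0 - 4*223² = 0 - 4*49729 = 0 - 1*198916 = 0 - 198916 = -198916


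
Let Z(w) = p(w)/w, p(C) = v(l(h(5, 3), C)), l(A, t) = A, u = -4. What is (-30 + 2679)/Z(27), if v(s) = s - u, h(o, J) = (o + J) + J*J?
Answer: 23841/7 ≈ 3405.9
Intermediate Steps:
h(o, J) = J + o + J² (h(o, J) = (J + o) + J² = J + o + J²)
v(s) = 4 + s (v(s) = s - 1*(-4) = s + 4 = 4 + s)
p(C) = 21 (p(C) = 4 + (3 + 5 + 3²) = 4 + (3 + 5 + 9) = 4 + 17 = 21)
Z(w) = 21/w
(-30 + 2679)/Z(27) = (-30 + 2679)/((21/27)) = 2649/((21*(1/27))) = 2649/(7/9) = 2649*(9/7) = 23841/7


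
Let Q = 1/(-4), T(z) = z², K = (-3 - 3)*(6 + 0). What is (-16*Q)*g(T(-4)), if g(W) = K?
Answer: -144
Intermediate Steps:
K = -36 (K = -6*6 = -36)
g(W) = -36
Q = -¼ ≈ -0.25000
(-16*Q)*g(T(-4)) = -16*(-¼)*(-36) = 4*(-36) = -144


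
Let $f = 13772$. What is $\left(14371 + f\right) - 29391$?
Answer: $-1248$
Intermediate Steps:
$\left(14371 + f\right) - 29391 = \left(14371 + 13772\right) - 29391 = 28143 - 29391 = -1248$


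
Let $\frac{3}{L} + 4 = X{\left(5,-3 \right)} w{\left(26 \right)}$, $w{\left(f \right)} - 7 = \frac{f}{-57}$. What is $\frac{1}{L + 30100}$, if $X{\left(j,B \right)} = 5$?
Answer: $\frac{1637}{49273871} \approx 3.3222 \cdot 10^{-5}$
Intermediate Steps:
$w{\left(f \right)} = 7 - \frac{f}{57}$ ($w{\left(f \right)} = 7 + \frac{f}{-57} = 7 + f \left(- \frac{1}{57}\right) = 7 - \frac{f}{57}$)
$L = \frac{171}{1637}$ ($L = \frac{3}{-4 + 5 \left(7 - \frac{26}{57}\right)} = \frac{3}{-4 + 5 \cdot \frac{373}{57}} = \frac{3}{-4 + \frac{1865}{57}} = \frac{3}{\frac{1637}{57}} = 3 \cdot \frac{57}{1637} = \frac{171}{1637} \approx 0.10446$)
$\frac{1}{L + 30100} = \frac{1}{\frac{171}{1637} + 30100} = \frac{1}{\frac{49273871}{1637}} = \frac{1637}{49273871}$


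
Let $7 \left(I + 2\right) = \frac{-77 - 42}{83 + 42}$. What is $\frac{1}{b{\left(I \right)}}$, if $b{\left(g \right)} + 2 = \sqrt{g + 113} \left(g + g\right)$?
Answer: $\frac{1953125}{1971939674} - \frac{2169375 \sqrt{410}}{1971939674} \approx -0.021285$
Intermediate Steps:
$I = - \frac{267}{125}$ ($I = -2 + \frac{\left(-77 - 42\right) \frac{1}{83 + 42}}{7} = -2 + \frac{\left(-119\right) \frac{1}{125}}{7} = -2 + \frac{1}{7} \left(- \frac{119}{125}\right) = -2 - \frac{17}{125} = - \frac{267}{125} \approx -2.136$)
$b{\left(g \right)} = -2 + 2 g \sqrt{113 + g}$ ($b{\left(g \right)} = -2 + \sqrt{g + 113} \left(g + g\right) = -2 + \sqrt{113 + g} 2 g = -2 + 2 g \sqrt{113 + g}$)
$\frac{1}{b{\left(I \right)}} = \frac{1}{-2 + 2 \left(- \frac{267}{125}\right) \sqrt{113 - \frac{267}{125}}} = \frac{1}{-2 + 2 \left(- \frac{267}{125}\right) \sqrt{\frac{13858}{125}}} = \frac{1}{-2 + 2 \left(- \frac{267}{125}\right) \frac{13 \sqrt{410}}{25}} = \frac{1}{-2 - \frac{6942 \sqrt{410}}{3125}}$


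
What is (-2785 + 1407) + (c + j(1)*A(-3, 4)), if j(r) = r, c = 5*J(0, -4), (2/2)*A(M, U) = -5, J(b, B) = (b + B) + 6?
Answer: -1373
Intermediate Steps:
J(b, B) = 6 + B + b (J(b, B) = (B + b) + 6 = 6 + B + b)
A(M, U) = -5
c = 10 (c = 5*(6 - 4 + 0) = 5*2 = 10)
(-2785 + 1407) + (c + j(1)*A(-3, 4)) = (-2785 + 1407) + (10 + 1*(-5)) = -1378 + (10 - 5) = -1378 + 5 = -1373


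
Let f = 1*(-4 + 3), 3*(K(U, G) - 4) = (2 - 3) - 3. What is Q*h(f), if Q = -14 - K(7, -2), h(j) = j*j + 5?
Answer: -100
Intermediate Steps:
K(U, G) = 8/3 (K(U, G) = 4 + ((2 - 3) - 3)/3 = 4 + (-1 - 3)/3 = 4 + (⅓)*(-4) = 4 - 4/3 = 8/3)
f = -1 (f = 1*(-1) = -1)
h(j) = 5 + j² (h(j) = j² + 5 = 5 + j²)
Q = -50/3 (Q = -14 - 1*8/3 = -14 - 8/3 = -50/3 ≈ -16.667)
Q*h(f) = -50*(5 + (-1)²)/3 = -50*(5 + 1)/3 = -50/3*6 = -100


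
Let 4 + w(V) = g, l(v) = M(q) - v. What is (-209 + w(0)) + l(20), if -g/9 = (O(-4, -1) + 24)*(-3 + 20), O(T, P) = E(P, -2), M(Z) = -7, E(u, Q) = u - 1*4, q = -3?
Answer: -3147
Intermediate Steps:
E(u, Q) = -4 + u (E(u, Q) = u - 4 = -4 + u)
O(T, P) = -4 + P
l(v) = -7 - v
g = -2907 (g = -9*((-4 - 1) + 24)*(-3 + 20) = -9*(-5 + 24)*17 = -171*17 = -9*323 = -2907)
w(V) = -2911 (w(V) = -4 - 2907 = -2911)
(-209 + w(0)) + l(20) = (-209 - 2911) + (-7 - 1*20) = -3120 + (-7 - 20) = -3120 - 27 = -3147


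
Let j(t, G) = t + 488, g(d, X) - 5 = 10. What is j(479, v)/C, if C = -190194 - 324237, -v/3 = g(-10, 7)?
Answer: -967/514431 ≈ -0.0018797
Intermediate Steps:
g(d, X) = 15 (g(d, X) = 5 + 10 = 15)
v = -45 (v = -3*15 = -45)
C = -514431
j(t, G) = 488 + t
j(479, v)/C = (488 + 479)/(-514431) = 967*(-1/514431) = -967/514431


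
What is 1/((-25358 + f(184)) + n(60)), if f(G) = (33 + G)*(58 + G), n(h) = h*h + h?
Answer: 1/30816 ≈ 3.2451e-5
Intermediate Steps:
n(h) = h + h**2 (n(h) = h**2 + h = h + h**2)
1/((-25358 + f(184)) + n(60)) = 1/((-25358 + (1914 + 184**2 + 91*184)) + 60*(1 + 60)) = 1/((-25358 + (1914 + 33856 + 16744)) + 60*61) = 1/((-25358 + 52514) + 3660) = 1/(27156 + 3660) = 1/30816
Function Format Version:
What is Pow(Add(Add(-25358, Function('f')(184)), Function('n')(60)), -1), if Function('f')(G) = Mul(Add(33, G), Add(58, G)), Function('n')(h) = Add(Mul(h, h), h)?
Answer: Rational(1, 30816) ≈ 3.2451e-5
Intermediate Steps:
Function('n')(h) = Add(h, Pow(h, 2)) (Function('n')(h) = Add(Pow(h, 2), h) = Add(h, Pow(h, 2)))
Pow(Add(Add(-25358, Function('f')(184)), Function('n')(60)), -1) = Pow(Add(Add(-25358, Add(1914, Pow(184, 2), Mul(91, 184))), Mul(60, Add(1, 60))), -1) = Pow(Add(Add(-25358, Add(1914, 33856, 16744)), Mul(60, 61)), -1) = Pow(Add(Add(-25358, 52514), 3660), -1) = Pow(Add(27156, 3660), -1) = Pow(30816, -1) = Rational(1, 30816)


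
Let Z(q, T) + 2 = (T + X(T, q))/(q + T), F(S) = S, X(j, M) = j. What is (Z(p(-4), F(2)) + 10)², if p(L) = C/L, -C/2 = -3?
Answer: 256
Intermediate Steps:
C = 6 (C = -2*(-3) = 6)
p(L) = 6/L
Z(q, T) = -2 + 2*T/(T + q) (Z(q, T) = -2 + (T + T)/(q + T) = -2 + (2*T)/(T + q) = -2 + 2*T/(T + q))
(Z(p(-4), F(2)) + 10)² = (-2*6/(-4)/(2 + 6/(-4)) + 10)² = (-2*6*(-¼)/(2 + 6*(-¼)) + 10)² = (-2*(-3/2)/(2 - 3/2) + 10)² = (-2*(-3/2)/½ + 10)² = (-2*(-3/2)*2 + 10)² = (6 + 10)² = 16² = 256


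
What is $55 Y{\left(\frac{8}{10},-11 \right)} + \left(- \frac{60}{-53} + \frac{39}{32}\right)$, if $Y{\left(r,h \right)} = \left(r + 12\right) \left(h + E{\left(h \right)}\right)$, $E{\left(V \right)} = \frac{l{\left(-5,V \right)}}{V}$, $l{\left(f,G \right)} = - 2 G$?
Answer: $- \frac{15517805}{1696} \approx -9149.7$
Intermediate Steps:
$E{\left(V \right)} = -2$ ($E{\left(V \right)} = \frac{\left(-2\right) V}{V} = -2$)
$Y{\left(r,h \right)} = \left(-2 + h\right) \left(12 + r\right)$ ($Y{\left(r,h \right)} = \left(r + 12\right) \left(h - 2\right) = \left(12 + r\right) \left(-2 + h\right) = \left(-2 + h\right) \left(12 + r\right)$)
$55 Y{\left(\frac{8}{10},-11 \right)} + \left(- \frac{60}{-53} + \frac{39}{32}\right) = 55 \left(-24 - 2 \cdot \frac{8}{10} + 12 \left(-11\right) - 11 \cdot \frac{8}{10}\right) + \left(- \frac{60}{-53} + \frac{39}{32}\right) = 55 \left(-24 - 2 \cdot 8 \cdot \frac{1}{10} - 132 - 11 \cdot 8 \cdot \frac{1}{10}\right) + \left(\left(-60\right) \left(- \frac{1}{53}\right) + 39 \cdot \frac{1}{32}\right) = 55 \left(-24 - \frac{8}{5} - 132 - \frac{44}{5}\right) + \left(\frac{60}{53} + \frac{39}{32}\right) = 55 \left(-24 - \frac{8}{5} - 132 - \frac{44}{5}\right) + \frac{3987}{1696} = 55 \left(- \frac{832}{5}\right) + \frac{3987}{1696} = -9152 + \frac{3987}{1696} = - \frac{15517805}{1696}$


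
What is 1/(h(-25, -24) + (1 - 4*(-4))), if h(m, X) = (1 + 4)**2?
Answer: 1/42 ≈ 0.023810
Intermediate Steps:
h(m, X) = 25 (h(m, X) = 5**2 = 25)
1/(h(-25, -24) + (1 - 4*(-4))) = 1/(25 + (1 - 4*(-4))) = 1/(25 + (1 + 16)) = 1/(25 + 17) = 1/42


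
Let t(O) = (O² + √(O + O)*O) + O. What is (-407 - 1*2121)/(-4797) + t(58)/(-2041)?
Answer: -865822/753129 - 116*√29/2041 ≈ -1.4557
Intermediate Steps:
t(O) = O + O² + √2*O^(3/2) (t(O) = (O² + √(2*O)*O) + O = (O² + (√2*√O)*O) + O = (O² + √2*O^(3/2)) + O = O + O² + √2*O^(3/2))
(-407 - 1*2121)/(-4797) + t(58)/(-2041) = (-407 - 1*2121)/(-4797) + (58 + 58² + √2*58^(3/2))/(-2041) = (-407 - 2121)*(-1/4797) + (58 + 3364 + √2*(58*√58))*(-1/2041) = -2528*(-1/4797) + (58 + 3364 + 116*√29)*(-1/2041) = 2528/4797 + (3422 + 116*√29)*(-1/2041) = 2528/4797 + (-3422/2041 - 116*√29/2041) = -865822/753129 - 116*√29/2041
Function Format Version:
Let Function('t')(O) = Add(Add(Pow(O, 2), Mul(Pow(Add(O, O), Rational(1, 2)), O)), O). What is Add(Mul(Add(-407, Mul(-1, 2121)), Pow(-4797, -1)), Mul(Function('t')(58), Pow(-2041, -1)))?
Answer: Add(Rational(-865822, 753129), Mul(Rational(-116, 2041), Pow(29, Rational(1, 2)))) ≈ -1.4557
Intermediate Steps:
Function('t')(O) = Add(O, Pow(O, 2), Mul(Pow(2, Rational(1, 2)), Pow(O, Rational(3, 2)))) (Function('t')(O) = Add(Add(Pow(O, 2), Mul(Pow(Mul(2, O), Rational(1, 2)), O)), O) = Add(Add(Pow(O, 2), Mul(Mul(Pow(2, Rational(1, 2)), Pow(O, Rational(1, 2))), O)), O) = Add(Add(Pow(O, 2), Mul(Pow(2, Rational(1, 2)), Pow(O, Rational(3, 2)))), O) = Add(O, Pow(O, 2), Mul(Pow(2, Rational(1, 2)), Pow(O, Rational(3, 2)))))
Add(Mul(Add(-407, Mul(-1, 2121)), Pow(-4797, -1)), Mul(Function('t')(58), Pow(-2041, -1))) = Add(Mul(Add(-407, Mul(-1, 2121)), Pow(-4797, -1)), Mul(Add(58, Pow(58, 2), Mul(Pow(2, Rational(1, 2)), Pow(58, Rational(3, 2)))), Pow(-2041, -1))) = Add(Mul(Add(-407, -2121), Rational(-1, 4797)), Mul(Add(58, 3364, Mul(Pow(2, Rational(1, 2)), Mul(58, Pow(58, Rational(1, 2))))), Rational(-1, 2041))) = Add(Mul(-2528, Rational(-1, 4797)), Mul(Add(58, 3364, Mul(116, Pow(29, Rational(1, 2)))), Rational(-1, 2041))) = Add(Rational(2528, 4797), Mul(Add(3422, Mul(116, Pow(29, Rational(1, 2)))), Rational(-1, 2041))) = Add(Rational(2528, 4797), Add(Rational(-3422, 2041), Mul(Rational(-116, 2041), Pow(29, Rational(1, 2))))) = Add(Rational(-865822, 753129), Mul(Rational(-116, 2041), Pow(29, Rational(1, 2))))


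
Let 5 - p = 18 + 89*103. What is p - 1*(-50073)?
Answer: 40893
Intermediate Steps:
p = -9180 (p = 5 - (18 + 89*103) = 5 - (18 + 9167) = 5 - 1*9185 = 5 - 9185 = -9180)
p - 1*(-50073) = -9180 - 1*(-50073) = -9180 + 50073 = 40893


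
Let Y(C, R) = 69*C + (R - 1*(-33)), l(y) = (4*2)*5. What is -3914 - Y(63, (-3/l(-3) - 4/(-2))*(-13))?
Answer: -330759/40 ≈ -8269.0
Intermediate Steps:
l(y) = 40 (l(y) = 8*5 = 40)
Y(C, R) = 33 + R + 69*C (Y(C, R) = 69*C + (R + 33) = 69*C + (33 + R) = 33 + R + 69*C)
-3914 - Y(63, (-3/l(-3) - 4/(-2))*(-13)) = -3914 - (33 + (-3/40 - 4/(-2))*(-13) + 69*63) = -3914 - (33 + (-3*1/40 - 4*(-½))*(-13) + 4347) = -3914 - (33 + (-3/40 + 2)*(-13) + 4347) = -3914 - (33 + (77/40)*(-13) + 4347) = -3914 - (33 - 1001/40 + 4347) = -3914 - 1*174199/40 = -3914 - 174199/40 = -330759/40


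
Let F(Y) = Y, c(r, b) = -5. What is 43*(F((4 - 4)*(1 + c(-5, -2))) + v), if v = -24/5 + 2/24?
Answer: -12169/60 ≈ -202.82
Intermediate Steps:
v = -283/60 (v = -24*⅕ + 2*(1/24) = -24/5 + 1/12 = -283/60 ≈ -4.7167)
43*(F((4 - 4)*(1 + c(-5, -2))) + v) = 43*((4 - 4)*(1 - 5) - 283/60) = 43*(0*(-4) - 283/60) = 43*(0 - 283/60) = 43*(-283/60) = -12169/60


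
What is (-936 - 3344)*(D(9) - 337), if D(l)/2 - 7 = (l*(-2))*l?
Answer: 2769160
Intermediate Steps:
D(l) = 14 - 4*l² (D(l) = 14 + 2*((l*(-2))*l) = 14 + 2*((-2*l)*l) = 14 + 2*(-2*l²) = 14 - 4*l²)
(-936 - 3344)*(D(9) - 337) = (-936 - 3344)*((14 - 4*9²) - 337) = -4280*((14 - 4*81) - 337) = -4280*((14 - 324) - 337) = -4280*(-310 - 337) = -4280*(-647) = 2769160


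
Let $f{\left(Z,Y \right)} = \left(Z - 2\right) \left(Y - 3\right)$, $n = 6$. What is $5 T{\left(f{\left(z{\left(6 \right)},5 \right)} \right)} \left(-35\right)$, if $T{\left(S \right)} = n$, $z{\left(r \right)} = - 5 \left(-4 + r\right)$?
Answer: $-1050$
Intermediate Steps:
$z{\left(r \right)} = 20 - 5 r$
$f{\left(Z,Y \right)} = \left(-3 + Y\right) \left(-2 + Z\right)$ ($f{\left(Z,Y \right)} = \left(-2 + Z\right) \left(-3 + Y\right) = \left(-3 + Y\right) \left(-2 + Z\right)$)
$T{\left(S \right)} = 6$
$5 T{\left(f{\left(z{\left(6 \right)},5 \right)} \right)} \left(-35\right) = 5 \cdot 6 \left(-35\right) = 30 \left(-35\right) = -1050$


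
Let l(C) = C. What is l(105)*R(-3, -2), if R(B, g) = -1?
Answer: -105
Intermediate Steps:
l(105)*R(-3, -2) = 105*(-1) = -105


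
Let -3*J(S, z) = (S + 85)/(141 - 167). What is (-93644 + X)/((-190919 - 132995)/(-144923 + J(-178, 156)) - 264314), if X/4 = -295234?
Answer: 2401327201410/497967197671 ≈ 4.8223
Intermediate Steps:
X = -1180936 (X = 4*(-295234) = -1180936)
J(S, z) = 85/78 + S/78 (J(S, z) = -(S + 85)/(3*(141 - 167)) = -(85 + S)/(3*(-26)) = -(85 + S)*(-1)/(3*26) = -(-85/26 - S/26)/3 = 85/78 + S/78)
(-93644 + X)/((-190919 - 132995)/(-144923 + J(-178, 156)) - 264314) = (-93644 - 1180936)/((-190919 - 132995)/(-144923 + (85/78 + (1/78)*(-178))) - 264314) = -1274580/(-323914/(-144923 + (85/78 - 89/39)) - 264314) = -1274580/(-323914/(-144923 - 31/26) - 264314) = -1274580/(-323914/(-3768029/26) - 264314) = -1274580/(-323914*(-26/3768029) - 264314) = -1274580/(8421764/3768029 - 264314) = -1274580/(-995934395342/3768029) = -1274580*(-3768029/995934395342) = 2401327201410/497967197671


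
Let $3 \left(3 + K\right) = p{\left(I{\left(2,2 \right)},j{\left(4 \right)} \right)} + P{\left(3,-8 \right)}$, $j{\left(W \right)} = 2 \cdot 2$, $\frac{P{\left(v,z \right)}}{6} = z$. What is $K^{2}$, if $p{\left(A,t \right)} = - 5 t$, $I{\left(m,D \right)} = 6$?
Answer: $\frac{5929}{9} \approx 658.78$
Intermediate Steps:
$P{\left(v,z \right)} = 6 z$
$j{\left(W \right)} = 4$
$K = - \frac{77}{3}$ ($K = -3 + \frac{\left(-5\right) 4 + 6 \left(-8\right)}{3} = -3 + \frac{-20 - 48}{3} = -3 + \frac{1}{3} \left(-68\right) = -3 - \frac{68}{3} = - \frac{77}{3} \approx -25.667$)
$K^{2} = \left(- \frac{77}{3}\right)^{2} = \frac{5929}{9}$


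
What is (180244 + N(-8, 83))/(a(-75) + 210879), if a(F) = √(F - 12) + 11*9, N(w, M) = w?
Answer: 1810753848/2119605551 - 25748*I*√87/6358816653 ≈ 0.85429 - 3.7768e-5*I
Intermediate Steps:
a(F) = 99 + √(-12 + F) (a(F) = √(-12 + F) + 99 = 99 + √(-12 + F))
(180244 + N(-8, 83))/(a(-75) + 210879) = (180244 - 8)/((99 + √(-12 - 75)) + 210879) = 180236/((99 + √(-87)) + 210879) = 180236/((99 + I*√87) + 210879) = 180236/(210978 + I*√87)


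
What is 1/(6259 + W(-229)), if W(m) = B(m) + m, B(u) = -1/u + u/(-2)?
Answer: 458/2814183 ≈ 0.00016275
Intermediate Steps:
B(u) = -1/u - u/2 (B(u) = -1/u + u*(-½) = -1/u - u/2)
W(m) = m/2 - 1/m (W(m) = (-1/m - m/2) + m = m/2 - 1/m)
1/(6259 + W(-229)) = 1/(6259 + ((½)*(-229) - 1/(-229))) = 1/(6259 + (-229/2 - 1*(-1/229))) = 1/(6259 + (-229/2 + 1/229)) = 1/(6259 - 52439/458) = 1/(2814183/458) = 458/2814183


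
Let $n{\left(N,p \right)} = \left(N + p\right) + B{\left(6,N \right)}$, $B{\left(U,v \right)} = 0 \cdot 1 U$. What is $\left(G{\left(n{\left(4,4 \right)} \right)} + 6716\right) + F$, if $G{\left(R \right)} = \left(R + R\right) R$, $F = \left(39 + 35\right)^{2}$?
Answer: $12320$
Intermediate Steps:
$B{\left(U,v \right)} = 0$ ($B{\left(U,v \right)} = 0 U = 0$)
$n{\left(N,p \right)} = N + p$ ($n{\left(N,p \right)} = \left(N + p\right) + 0 = N + p$)
$F = 5476$ ($F = 74^{2} = 5476$)
$G{\left(R \right)} = 2 R^{2}$ ($G{\left(R \right)} = 2 R R = 2 R^{2}$)
$\left(G{\left(n{\left(4,4 \right)} \right)} + 6716\right) + F = \left(2 \left(4 + 4\right)^{2} + 6716\right) + 5476 = \left(2 \cdot 8^{2} + 6716\right) + 5476 = \left(2 \cdot 64 + 6716\right) + 5476 = \left(128 + 6716\right) + 5476 = 6844 + 5476 = 12320$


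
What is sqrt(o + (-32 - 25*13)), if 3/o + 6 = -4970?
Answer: I*sqrt(552471285)/1244 ≈ 18.894*I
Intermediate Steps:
o = -3/4976 (o = 3/(-6 - 4970) = 3/(-4976) = 3*(-1/4976) = -3/4976 ≈ -0.00060289)
sqrt(o + (-32 - 25*13)) = sqrt(-3/4976 + (-32 - 25*13)) = sqrt(-3/4976 + (-32 - 325)) = sqrt(-3/4976 - 357) = sqrt(-1776435/4976) = I*sqrt(552471285)/1244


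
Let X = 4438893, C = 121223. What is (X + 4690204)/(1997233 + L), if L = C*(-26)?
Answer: -9129097/1154565 ≈ -7.9070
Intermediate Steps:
L = -3151798 (L = 121223*(-26) = -3151798)
(X + 4690204)/(1997233 + L) = (4438893 + 4690204)/(1997233 - 3151798) = 9129097/(-1154565) = 9129097*(-1/1154565) = -9129097/1154565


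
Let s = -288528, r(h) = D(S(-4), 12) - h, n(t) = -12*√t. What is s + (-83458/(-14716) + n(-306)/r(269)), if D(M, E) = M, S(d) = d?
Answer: -2122947295/7358 + 12*I*√34/91 ≈ -2.8852e+5 + 0.76892*I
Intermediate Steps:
r(h) = -4 - h
s + (-83458/(-14716) + n(-306)/r(269)) = -288528 + (-83458/(-14716) + (-36*I*√34)/(-4 - 1*269)) = -288528 + (-83458*(-1/14716) + (-36*I*√34)/(-4 - 269)) = -288528 + (41729/7358 - 36*I*√34/(-273)) = -288528 + (41729/7358 - 36*I*√34*(-1/273)) = -288528 + (41729/7358 + 12*I*√34/91) = -2122947295/7358 + 12*I*√34/91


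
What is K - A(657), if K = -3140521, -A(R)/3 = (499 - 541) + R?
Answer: -3138676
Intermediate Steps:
A(R) = 126 - 3*R (A(R) = -3*((499 - 541) + R) = -3*(-42 + R) = 126 - 3*R)
K - A(657) = -3140521 - (126 - 3*657) = -3140521 - (126 - 1971) = -3140521 - 1*(-1845) = -3140521 + 1845 = -3138676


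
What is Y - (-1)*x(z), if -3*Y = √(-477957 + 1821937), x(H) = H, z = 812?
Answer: 812 - 2*√335995/3 ≈ 425.57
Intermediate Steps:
Y = -2*√335995/3 (Y = -√(-477957 + 1821937)/3 = -2*√335995/3 ≈ -386.43)
Y - (-1)*x(z) = -2*√335995/3 - (-1)*812 = -2*√335995/3 - 1*(-812) = -2*√335995/3 + 812 = 812 - 2*√335995/3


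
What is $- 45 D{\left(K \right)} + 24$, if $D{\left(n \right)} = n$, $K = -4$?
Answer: $204$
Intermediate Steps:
$- 45 D{\left(K \right)} + 24 = \left(-45\right) \left(-4\right) + 24 = 180 + 24 = 204$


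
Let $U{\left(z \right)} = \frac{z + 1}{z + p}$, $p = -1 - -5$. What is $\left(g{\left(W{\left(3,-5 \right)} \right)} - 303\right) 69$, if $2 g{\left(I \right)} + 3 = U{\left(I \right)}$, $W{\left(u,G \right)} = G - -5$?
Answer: $- \frac{168015}{8} \approx -21002.0$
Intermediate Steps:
$W{\left(u,G \right)} = 5 + G$ ($W{\left(u,G \right)} = G + 5 = 5 + G$)
$p = 4$ ($p = -1 + 5 = 4$)
$U{\left(z \right)} = \frac{1 + z}{4 + z}$ ($U{\left(z \right)} = \frac{z + 1}{z + 4} = \frac{1 + z}{4 + z}$)
$g{\left(I \right)} = - \frac{3}{2} + \frac{1 + I}{2 \left(4 + I\right)}$ ($g{\left(I \right)} = - \frac{3}{2} + \frac{\frac{1}{4 + I} \left(1 + I\right)}{2} = - \frac{3}{2} + \frac{1 + I}{2 \left(4 + I\right)}$)
$\left(g{\left(W{\left(3,-5 \right)} \right)} - 303\right) 69 = \left(\frac{- \frac{11}{2} - \left(5 - 5\right)}{4 + \left(5 - 5\right)} - 303\right) 69 = \left(\frac{- \frac{11}{2} - 0}{4 + 0} - 303\right) 69 = \left(\frac{- \frac{11}{2} + 0}{4} - 303\right) 69 = \left(\frac{1}{4} \left(- \frac{11}{2}\right) - 303\right) 69 = \left(- \frac{11}{8} - 303\right) 69 = \left(- \frac{2435}{8}\right) 69 = - \frac{168015}{8}$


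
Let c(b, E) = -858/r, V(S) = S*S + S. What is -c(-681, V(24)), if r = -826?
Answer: -429/413 ≈ -1.0387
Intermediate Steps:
V(S) = S + S**2 (V(S) = S**2 + S = S + S**2)
c(b, E) = 429/413 (c(b, E) = -858/(-826) = -858*(-1/826) = 429/413)
-c(-681, V(24)) = -1*429/413 = -429/413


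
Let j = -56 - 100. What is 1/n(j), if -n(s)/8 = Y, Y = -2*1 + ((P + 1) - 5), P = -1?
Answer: 1/56 ≈ 0.017857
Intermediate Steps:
j = -156
Y = -7 (Y = -2*1 + ((-1 + 1) - 5) = -2 + (0 - 5) = -2 - 5 = -7)
n(s) = 56 (n(s) = -8*(-7) = 56)
1/n(j) = 1/56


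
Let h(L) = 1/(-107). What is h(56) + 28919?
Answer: 3094332/107 ≈ 28919.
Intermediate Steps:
h(L) = -1/107
h(56) + 28919 = -1/107 + 28919 = 3094332/107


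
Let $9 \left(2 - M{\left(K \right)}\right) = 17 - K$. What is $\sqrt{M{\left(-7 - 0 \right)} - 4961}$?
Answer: $\frac{i \sqrt{44655}}{3} \approx 70.439 i$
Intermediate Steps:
$M{\left(K \right)} = \frac{1}{9} + \frac{K}{9}$ ($M{\left(K \right)} = 2 - \frac{17 - K}{9} = 2 + \left(- \frac{17}{9} + \frac{K}{9}\right) = \frac{1}{9} + \frac{K}{9}$)
$\sqrt{M{\left(-7 - 0 \right)} - 4961} = \sqrt{\left(\frac{1}{9} + \frac{-7 - 0}{9}\right) - 4961} = \sqrt{\left(\frac{1}{9} + \frac{-7 + 0}{9}\right) - 4961} = \sqrt{\left(\frac{1}{9} + \frac{1}{9} \left(-7\right)\right) - 4961} = \sqrt{\left(\frac{1}{9} - \frac{7}{9}\right) - 4961} = \sqrt{- \frac{2}{3} - 4961} = \sqrt{- \frac{14885}{3}} = \frac{i \sqrt{44655}}{3}$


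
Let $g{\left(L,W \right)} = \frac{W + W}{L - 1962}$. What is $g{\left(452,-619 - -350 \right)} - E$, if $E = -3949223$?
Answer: $\frac{2981663634}{755} \approx 3.9492 \cdot 10^{6}$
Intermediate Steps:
$g{\left(L,W \right)} = \frac{2 W}{-1962 + L}$
$g{\left(452,-619 - -350 \right)} - E = \frac{2 \left(-619 - -350\right)}{-1962 + 452} - -3949223 = \frac{2 \left(-619 + 350\right)}{-1510} + 3949223 = 2 \left(-269\right) \left(- \frac{1}{1510}\right) + 3949223 = \frac{269}{755} + 3949223 = \frac{2981663634}{755}$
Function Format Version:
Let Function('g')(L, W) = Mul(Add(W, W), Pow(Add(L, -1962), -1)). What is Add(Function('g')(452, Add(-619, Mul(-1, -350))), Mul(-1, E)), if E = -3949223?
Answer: Rational(2981663634, 755) ≈ 3.9492e+6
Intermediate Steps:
Function('g')(L, W) = Mul(2, W, Pow(Add(-1962, L), -1)) (Function('g')(L, W) = Mul(Mul(2, W), Pow(Add(-1962, L), -1)) = Mul(2, W, Pow(Add(-1962, L), -1)))
Add(Function('g')(452, Add(-619, Mul(-1, -350))), Mul(-1, E)) = Add(Mul(2, Add(-619, Mul(-1, -350)), Pow(Add(-1962, 452), -1)), Mul(-1, -3949223)) = Add(Mul(2, Add(-619, 350), Pow(-1510, -1)), 3949223) = Add(Mul(2, -269, Rational(-1, 1510)), 3949223) = Add(Rational(269, 755), 3949223) = Rational(2981663634, 755)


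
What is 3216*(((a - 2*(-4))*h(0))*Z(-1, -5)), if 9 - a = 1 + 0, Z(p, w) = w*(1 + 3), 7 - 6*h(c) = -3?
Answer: -1715200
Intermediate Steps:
h(c) = 5/3 (h(c) = 7/6 - ⅙*(-3) = 7/6 + ½ = 5/3)
Z(p, w) = 4*w (Z(p, w) = w*4 = 4*w)
a = 8 (a = 9 - (1 + 0) = 9 - 1*1 = 9 - 1 = 8)
3216*(((a - 2*(-4))*h(0))*Z(-1, -5)) = 3216*(((8 - 2*(-4))*(5/3))*(4*(-5))) = 3216*(((8 + 8)*(5/3))*(-20)) = 3216*((16*(5/3))*(-20)) = 3216*((80/3)*(-20)) = 3216*(-1600/3) = -1715200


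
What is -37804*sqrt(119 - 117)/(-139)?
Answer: 37804*sqrt(2)/139 ≈ 384.63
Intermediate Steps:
-37804*sqrt(119 - 117)/(-139) = -37804*sqrt(2)*(-1)/139 = -(-37804)*sqrt(2)/139 = 37804*sqrt(2)/139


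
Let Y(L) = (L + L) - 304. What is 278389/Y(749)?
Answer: 278389/1194 ≈ 233.16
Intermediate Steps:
Y(L) = -304 + 2*L (Y(L) = 2*L - 304 = -304 + 2*L)
278389/Y(749) = 278389/(-304 + 2*749) = 278389/(-304 + 1498) = 278389/1194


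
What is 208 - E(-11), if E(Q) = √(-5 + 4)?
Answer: 208 - I ≈ 208.0 - 1.0*I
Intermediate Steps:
E(Q) = I (E(Q) = √(-1) = I)
208 - E(-11) = 208 - I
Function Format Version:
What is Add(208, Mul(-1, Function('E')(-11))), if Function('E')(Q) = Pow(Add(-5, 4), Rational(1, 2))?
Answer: Add(208, Mul(-1, I)) ≈ Add(208.00, Mul(-1.0000, I))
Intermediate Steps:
Function('E')(Q) = I (Function('E')(Q) = Pow(-1, Rational(1, 2)) = I)
Add(208, Mul(-1, Function('E')(-11))) = Add(208, Mul(-1, I))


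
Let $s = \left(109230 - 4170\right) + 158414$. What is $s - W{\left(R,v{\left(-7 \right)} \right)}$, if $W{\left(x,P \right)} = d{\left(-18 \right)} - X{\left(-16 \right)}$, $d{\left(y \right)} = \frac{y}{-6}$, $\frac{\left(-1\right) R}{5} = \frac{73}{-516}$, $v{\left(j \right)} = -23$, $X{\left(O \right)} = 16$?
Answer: $263487$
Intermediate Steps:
$R = \frac{365}{516}$ ($R = - 5 \frac{73}{-516} = - 5 \cdot 73 \left(- \frac{1}{516}\right) = \left(-5\right) \left(- \frac{73}{516}\right) = \frac{365}{516} \approx 0.70736$)
$d{\left(y \right)} = - \frac{y}{6}$ ($d{\left(y \right)} = y \left(- \frac{1}{6}\right) = - \frac{y}{6}$)
$W{\left(x,P \right)} = -13$ ($W{\left(x,P \right)} = \left(- \frac{1}{6}\right) \left(-18\right) - 16 = 3 - 16 = -13$)
$s = 263474$ ($s = 105060 + 158414 = 263474$)
$s - W{\left(R,v{\left(-7 \right)} \right)} = 263474 - -13 = 263474 + 13 = 263487$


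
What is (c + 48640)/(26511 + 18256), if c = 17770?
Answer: 66410/44767 ≈ 1.4835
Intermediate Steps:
(c + 48640)/(26511 + 18256) = (17770 + 48640)/(26511 + 18256) = 66410/44767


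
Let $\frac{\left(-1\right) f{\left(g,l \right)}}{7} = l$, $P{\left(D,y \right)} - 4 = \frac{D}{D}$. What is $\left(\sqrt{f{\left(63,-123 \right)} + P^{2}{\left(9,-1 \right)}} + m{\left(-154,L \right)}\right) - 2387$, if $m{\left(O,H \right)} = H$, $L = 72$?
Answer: $-2315 + \sqrt{886} \approx -2285.2$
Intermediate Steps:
$P{\left(D,y \right)} = 5$ ($P{\left(D,y \right)} = 4 + \frac{D}{D} = 4 + 1 = 5$)
$f{\left(g,l \right)} = - 7 l$
$\left(\sqrt{f{\left(63,-123 \right)} + P^{2}{\left(9,-1 \right)}} + m{\left(-154,L \right)}\right) - 2387 = \left(\sqrt{\left(-7\right) \left(-123\right) + 5^{2}} + 72\right) - 2387 = \left(\sqrt{861 + 25} + 72\right) - 2387 = \left(\sqrt{886} + 72\right) - 2387 = \left(72 + \sqrt{886}\right) - 2387 = -2315 + \sqrt{886}$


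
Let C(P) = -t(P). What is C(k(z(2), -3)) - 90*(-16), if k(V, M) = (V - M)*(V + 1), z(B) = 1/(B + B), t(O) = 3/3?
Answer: 1439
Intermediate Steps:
t(O) = 1 (t(O) = 3*(⅓) = 1)
z(B) = 1/(2*B)
k(V, M) = (1 + V)*(V - M) (k(V, M) = (V - M)*(1 + V) = (1 + V)*(V - M))
C(P) = -1 (C(P) = -1*1 = -1)
C(k(z(2), -3)) - 90*(-16) = -1 - 90*(-16) = -1 + 1440 = 1439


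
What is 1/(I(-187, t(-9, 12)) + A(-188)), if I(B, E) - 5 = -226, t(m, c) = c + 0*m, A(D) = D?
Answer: -1/409 ≈ -0.0024450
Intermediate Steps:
t(m, c) = c (t(m, c) = c + 0 = c)
I(B, E) = -221 (I(B, E) = 5 - 226 = -221)
1/(I(-187, t(-9, 12)) + A(-188)) = 1/(-221 - 188) = 1/(-409) = -1/409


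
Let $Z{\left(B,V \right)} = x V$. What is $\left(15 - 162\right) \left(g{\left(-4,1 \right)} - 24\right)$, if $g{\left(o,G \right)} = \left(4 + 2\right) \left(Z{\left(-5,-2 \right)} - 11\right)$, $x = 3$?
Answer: $18522$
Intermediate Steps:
$Z{\left(B,V \right)} = 3 V$
$g{\left(o,G \right)} = -102$ ($g{\left(o,G \right)} = \left(4 + 2\right) \left(3 \left(-2\right) - 11\right) = 6 \left(-6 - 11\right) = 6 \left(-17\right) = -102$)
$\left(15 - 162\right) \left(g{\left(-4,1 \right)} - 24\right) = \left(15 - 162\right) \left(-102 - 24\right) = \left(-147\right) \left(-126\right) = 18522$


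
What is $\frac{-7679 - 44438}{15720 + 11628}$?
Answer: $- \frac{52117}{27348} \approx -1.9057$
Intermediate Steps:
$\frac{-7679 - 44438}{15720 + 11628} = - \frac{52117}{27348}$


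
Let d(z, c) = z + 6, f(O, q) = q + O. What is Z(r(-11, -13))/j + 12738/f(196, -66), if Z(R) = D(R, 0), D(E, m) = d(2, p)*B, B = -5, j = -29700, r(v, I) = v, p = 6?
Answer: 1891619/19305 ≈ 97.986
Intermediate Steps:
f(O, q) = O + q
d(z, c) = 6 + z
D(E, m) = -40 (D(E, m) = (6 + 2)*(-5) = 8*(-5) = -40)
Z(R) = -40
Z(r(-11, -13))/j + 12738/f(196, -66) = -40/(-29700) + 12738/(196 - 66) = -40*(-1/29700) + 12738/130 = 2/1485 + 12738*(1/130) = 2/1485 + 6369/65 = 1891619/19305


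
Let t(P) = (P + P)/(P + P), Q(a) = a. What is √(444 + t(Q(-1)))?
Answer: √445 ≈ 21.095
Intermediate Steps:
t(P) = 1 (t(P) = (2*P)/((2*P)) = (2*P)*(1/(2*P)) = 1)
√(444 + t(Q(-1))) = √(444 + 1) = √445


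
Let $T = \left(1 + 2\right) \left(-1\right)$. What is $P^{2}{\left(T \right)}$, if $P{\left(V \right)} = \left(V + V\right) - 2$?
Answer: $64$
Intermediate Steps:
$T = -3$ ($T = 3 \left(-1\right) = -3$)
$P{\left(V \right)} = -2 + 2 V$ ($P{\left(V \right)} = 2 V - 2 = -2 + 2 V$)
$P^{2}{\left(T \right)} = \left(-2 + 2 \left(-3\right)\right)^{2} = \left(-2 - 6\right)^{2} = \left(-8\right)^{2} = 64$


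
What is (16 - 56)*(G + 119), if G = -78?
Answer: -1640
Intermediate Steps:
(16 - 56)*(G + 119) = (16 - 56)*(-78 + 119) = -40*41 = -1640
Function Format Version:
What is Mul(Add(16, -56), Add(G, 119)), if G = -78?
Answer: -1640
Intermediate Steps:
Mul(Add(16, -56), Add(G, 119)) = Mul(Add(16, -56), Add(-78, 119)) = Mul(-40, 41) = -1640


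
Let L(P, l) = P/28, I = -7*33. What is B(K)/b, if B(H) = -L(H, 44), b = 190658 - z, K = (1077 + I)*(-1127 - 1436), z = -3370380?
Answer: 1084149/49854532 ≈ 0.021746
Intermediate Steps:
I = -231
K = -2168298 (K = (1077 - 231)*(-1127 - 1436) = 846*(-2563) = -2168298)
L(P, l) = P/28 (L(P, l) = P*(1/28) = P/28)
b = 3561038 (b = 190658 - 1*(-3370380) = 190658 + 3370380 = 3561038)
B(H) = -H/28
B(K)/b = -1/28*(-2168298)/3561038 = (1084149/14)*(1/3561038) = 1084149/49854532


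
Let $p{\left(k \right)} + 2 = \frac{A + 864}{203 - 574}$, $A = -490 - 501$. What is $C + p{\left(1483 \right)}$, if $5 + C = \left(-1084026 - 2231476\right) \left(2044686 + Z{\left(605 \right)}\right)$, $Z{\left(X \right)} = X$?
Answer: $- \frac{2515812734803892}{371} \approx -6.7812 \cdot 10^{12}$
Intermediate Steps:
$A = -991$
$C = -6781166401087$ ($C = -5 + \left(-1084026 - 2231476\right) \left(2044686 + 605\right) = -5 - 6781166401082 = -6781166401087$)
$p{\left(k \right)} = - \frac{615}{371}$ ($p{\left(k \right)} = -2 + \frac{-991 + 864}{203 - 574} = -2 - \frac{127}{-371} = -2 - - \frac{127}{371} = -2 + \frac{127}{371} = - \frac{615}{371}$)
$C + p{\left(1483 \right)} = -6781166401087 - \frac{615}{371} = - \frac{2515812734803892}{371}$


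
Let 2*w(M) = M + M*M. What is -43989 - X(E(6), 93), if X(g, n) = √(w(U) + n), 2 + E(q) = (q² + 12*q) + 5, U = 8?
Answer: -43989 - √129 ≈ -44000.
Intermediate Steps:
E(q) = 3 + q² + 12*q (E(q) = -2 + ((q² + 12*q) + 5) = -2 + (5 + q² + 12*q) = 3 + q² + 12*q)
w(M) = M/2 + M²/2 (w(M) = (M + M*M)/2 = (M + M²)/2 = M/2 + M²/2)
X(g, n) = √(36 + n) (X(g, n) = √((½)*8*(1 + 8) + n) = √((½)*8*9 + n) = √(36 + n))
-43989 - X(E(6), 93) = -43989 - √(36 + 93) = -43989 - √129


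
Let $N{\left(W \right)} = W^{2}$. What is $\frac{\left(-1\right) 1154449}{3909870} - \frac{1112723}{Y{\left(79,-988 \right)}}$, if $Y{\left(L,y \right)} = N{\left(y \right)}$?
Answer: $- \frac{2738755370333}{1908298070640} \approx -1.4352$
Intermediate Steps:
$Y{\left(L,y \right)} = y^{2}$
$\frac{\left(-1\right) 1154449}{3909870} - \frac{1112723}{Y{\left(79,-988 \right)}} = \frac{\left(-1\right) 1154449}{3909870} - \frac{1112723}{\left(-988\right)^{2}} = \left(-1154449\right) \frac{1}{3909870} - \frac{1112723}{976144} = - \frac{1154449}{3909870} - \frac{1112723}{976144} = - \frac{2738755370333}{1908298070640}$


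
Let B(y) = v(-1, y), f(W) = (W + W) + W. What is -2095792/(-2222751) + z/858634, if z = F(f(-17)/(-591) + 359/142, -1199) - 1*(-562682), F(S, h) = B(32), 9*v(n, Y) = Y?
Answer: 4575342224137/2862794373201 ≈ 1.5982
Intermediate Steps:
v(n, Y) = Y/9
f(W) = 3*W (f(W) = 2*W + W = 3*W)
B(y) = y/9
F(S, h) = 32/9 (F(S, h) = (⅑)*32 = 32/9)
z = 5064170/9 (z = 32/9 - 1*(-562682) = 32/9 + 562682 = 5064170/9 ≈ 5.6269e+5)
-2095792/(-2222751) + z/858634 = -2095792/(-2222751) + (5064170/9)/858634 = -2095792*(-1/2222751) + (5064170/9)*(1/858634) = 2095792/2222751 + 2532085/3863853 = 4575342224137/2862794373201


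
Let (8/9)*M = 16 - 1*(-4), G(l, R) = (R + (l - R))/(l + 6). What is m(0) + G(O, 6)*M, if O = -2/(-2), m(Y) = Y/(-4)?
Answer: 45/14 ≈ 3.2143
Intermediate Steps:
m(Y) = -Y/4 (m(Y) = Y*(-¼) = -Y/4)
O = 1 (O = -2*(-½) = 1)
G(l, R) = l/(6 + l)
M = 45/2 (M = 9*(16 - 1*(-4))/8 = 9*(16 + 4)/8 = (9/8)*20 = 45/2 ≈ 22.500)
m(0) + G(O, 6)*M = -¼*0 + (1/(6 + 1))*(45/2) = 0 + (1/7)*(45/2) = 0 + (1*(⅐))*(45/2) = 0 + (⅐)*(45/2) = 0 + 45/14 = 45/14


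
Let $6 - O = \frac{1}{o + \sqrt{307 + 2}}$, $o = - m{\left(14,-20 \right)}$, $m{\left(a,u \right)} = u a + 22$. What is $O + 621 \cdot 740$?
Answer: $\frac{10149073324}{22085} + \frac{\sqrt{309}}{66255} \approx 4.5955 \cdot 10^{5}$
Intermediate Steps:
$m{\left(a,u \right)} = 22 + a u$ ($m{\left(a,u \right)} = a u + 22 = 22 + a u$)
$o = 258$ ($o = - (22 + 14 \left(-20\right)) = - (22 - 280) = \left(-1\right) \left(-258\right) = 258$)
$O = 6 - \frac{1}{258 + \sqrt{309}}$ ($O = 6 - \frac{1}{258 + \sqrt{307 + 2}} = 6 - \frac{1}{258 + \sqrt{309}} \approx 5.9964$)
$O + 621 \cdot 740 = \left(\frac{132424}{22085} + \frac{\sqrt{309}}{66255}\right) + 621 \cdot 740 = \left(\frac{132424}{22085} + \frac{\sqrt{309}}{66255}\right) + 459540 = \frac{10149073324}{22085} + \frac{\sqrt{309}}{66255}$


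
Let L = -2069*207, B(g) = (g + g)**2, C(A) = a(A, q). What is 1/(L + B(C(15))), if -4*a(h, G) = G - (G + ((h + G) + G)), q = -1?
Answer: -4/1712963 ≈ -2.3351e-6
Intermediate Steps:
a(h, G) = G/2 + h/4 (a(h, G) = -(G - (G + ((h + G) + G)))/4 = -(G - (G + ((G + h) + G)))/4 = -(G - (G + (h + 2*G)))/4 = -(G - (h + 3*G))/4 = -(G + (-h - 3*G))/4 = -(-h - 2*G)/4 = G/2 + h/4)
C(A) = -1/2 + A/4 (C(A) = (1/2)*(-1) + A/4 = -1/2 + A/4)
B(g) = 4*g**2 (B(g) = (2*g)**2 = 4*g**2)
L = -428283
1/(L + B(C(15))) = 1/(-428283 + 4*(-1/2 + (1/4)*15)**2) = 1/(-428283 + 4*(-1/2 + 15/4)**2) = 1/(-428283 + 4*(13/4)**2) = 1/(-428283 + 4*(169/16)) = 1/(-428283 + 169/4) = 1/(-1712963/4) = -4/1712963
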